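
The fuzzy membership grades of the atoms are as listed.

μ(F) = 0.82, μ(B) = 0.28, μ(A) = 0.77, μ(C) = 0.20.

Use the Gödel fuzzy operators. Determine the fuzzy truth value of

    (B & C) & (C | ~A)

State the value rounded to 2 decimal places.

B & C = min(a, b) on (0.28, 0.20) = 0.20
~A = 1 − 0.77 = 0.23
C | ~A = max(a, b) on (0.20, 0.23) = 0.23
(B & C) & (C | ~A) = min(a, b) on (0.20, 0.23) = 0.20

0.20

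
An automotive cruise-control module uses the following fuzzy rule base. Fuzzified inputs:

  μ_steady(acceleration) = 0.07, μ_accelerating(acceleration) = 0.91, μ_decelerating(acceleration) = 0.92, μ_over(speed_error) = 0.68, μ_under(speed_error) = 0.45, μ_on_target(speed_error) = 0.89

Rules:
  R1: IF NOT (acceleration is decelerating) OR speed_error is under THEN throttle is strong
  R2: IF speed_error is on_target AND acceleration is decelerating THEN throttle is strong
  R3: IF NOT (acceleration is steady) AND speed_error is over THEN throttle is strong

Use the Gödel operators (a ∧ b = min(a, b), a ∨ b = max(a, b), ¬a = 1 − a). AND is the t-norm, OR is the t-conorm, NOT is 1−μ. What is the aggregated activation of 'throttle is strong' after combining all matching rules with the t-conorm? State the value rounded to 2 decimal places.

0.89

R1: ¬decelerating=1−0.92=0.08, under=0.45; OR[max(a, b)] → w = 0.45
R2: on_target=0.89, decelerating=0.92; AND[min(a, b)] → w = 0.89
R3: ¬steady=1−0.07=0.93, over=0.68; AND[min(a, b)] → w = 0.68
Rules with consequent 'strong': {R1, R2, R3} → strengths 0.45, 0.89, 0.68
Aggregate via t-conorm [max(a, b)]: 0.89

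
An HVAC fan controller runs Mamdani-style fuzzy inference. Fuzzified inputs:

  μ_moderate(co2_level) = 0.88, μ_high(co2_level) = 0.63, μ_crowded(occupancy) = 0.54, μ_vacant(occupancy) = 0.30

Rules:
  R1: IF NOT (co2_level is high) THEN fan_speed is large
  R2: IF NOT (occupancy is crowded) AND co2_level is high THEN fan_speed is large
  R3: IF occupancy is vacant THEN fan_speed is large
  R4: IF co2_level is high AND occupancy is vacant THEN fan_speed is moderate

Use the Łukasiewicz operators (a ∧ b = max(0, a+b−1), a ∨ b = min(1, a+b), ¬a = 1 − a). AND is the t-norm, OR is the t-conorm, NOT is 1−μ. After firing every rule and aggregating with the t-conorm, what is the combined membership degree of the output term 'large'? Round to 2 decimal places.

0.76

R1: ¬high=1−0.63=0.37 → w = 0.37
R2: ¬crowded=1−0.54=0.46, high=0.63; AND[max(0, a+b−1)] → w = 0.09
R3: vacant=0.30 → w = 0.30
R4: high=0.63, vacant=0.30; AND[max(0, a+b−1)] → w = 0.00
Rules with consequent 'large': {R1, R2, R3} → strengths 0.37, 0.09, 0.30
Aggregate via t-conorm [min(1, a+b)]: 0.76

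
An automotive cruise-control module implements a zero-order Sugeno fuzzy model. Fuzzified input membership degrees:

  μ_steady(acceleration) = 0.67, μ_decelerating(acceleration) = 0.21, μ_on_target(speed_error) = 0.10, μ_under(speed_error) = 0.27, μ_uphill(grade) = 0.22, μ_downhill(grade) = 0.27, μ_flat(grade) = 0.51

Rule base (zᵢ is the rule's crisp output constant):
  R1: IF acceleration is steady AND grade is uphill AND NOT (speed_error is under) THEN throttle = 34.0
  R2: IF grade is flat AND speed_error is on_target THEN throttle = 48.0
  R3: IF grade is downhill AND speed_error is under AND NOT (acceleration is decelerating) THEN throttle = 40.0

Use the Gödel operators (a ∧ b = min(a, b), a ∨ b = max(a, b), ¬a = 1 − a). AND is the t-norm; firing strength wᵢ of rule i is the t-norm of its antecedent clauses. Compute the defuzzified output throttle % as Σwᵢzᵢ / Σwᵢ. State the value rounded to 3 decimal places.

39.119

R1 (z=34.0): steady=0.67, uphill=0.22, ¬under=1−0.27=0.73; AND[min(a, b)] → w = 0.22
R2 (z=48.0): flat=0.51, on_target=0.10; AND[min(a, b)] → w = 0.10
R3 (z=40.0): downhill=0.27, under=0.27, ¬decelerating=1−0.21=0.79; AND[min(a, b)] → w = 0.27
Weighted average = (0.22·34.0 + 0.10·48.0 + 0.27·40.0) / (0.22 + 0.10 + 0.27)
  = 23.0800 / 0.5900 = 39.119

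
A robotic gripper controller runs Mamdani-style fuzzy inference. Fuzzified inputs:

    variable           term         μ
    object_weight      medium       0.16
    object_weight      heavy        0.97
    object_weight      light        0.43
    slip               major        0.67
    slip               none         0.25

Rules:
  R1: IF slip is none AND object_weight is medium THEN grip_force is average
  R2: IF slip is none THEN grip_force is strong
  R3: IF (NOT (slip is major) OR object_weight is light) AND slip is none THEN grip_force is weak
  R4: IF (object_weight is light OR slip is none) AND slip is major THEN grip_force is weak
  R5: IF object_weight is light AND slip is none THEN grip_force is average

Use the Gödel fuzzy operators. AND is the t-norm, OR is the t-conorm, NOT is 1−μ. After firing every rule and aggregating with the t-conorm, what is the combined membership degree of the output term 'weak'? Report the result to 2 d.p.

0.43

R1: none=0.25, medium=0.16; AND[min(a, b)] → w = 0.16
R2: none=0.25 → w = 0.25
R3: (¬major=1−0.67=0.33 OR light=0.43) = 0.43; AND[min(a, b)] with none=0.25 → w = 0.25
R4: (light=0.43 OR none=0.25) = 0.43; AND[min(a, b)] with major=0.67 → w = 0.43
R5: light=0.43, none=0.25; AND[min(a, b)] → w = 0.25
Rules with consequent 'weak': {R3, R4} → strengths 0.25, 0.43
Aggregate via t-conorm [max(a, b)]: 0.43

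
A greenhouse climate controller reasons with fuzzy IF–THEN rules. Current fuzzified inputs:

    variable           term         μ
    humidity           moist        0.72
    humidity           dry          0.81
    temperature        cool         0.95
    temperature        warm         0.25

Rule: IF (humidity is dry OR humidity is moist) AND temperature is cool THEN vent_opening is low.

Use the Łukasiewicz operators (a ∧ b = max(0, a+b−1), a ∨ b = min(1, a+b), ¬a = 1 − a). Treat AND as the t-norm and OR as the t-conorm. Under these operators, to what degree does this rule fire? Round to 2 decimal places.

0.95

firing strength: (dry=0.81 OR moist=0.72) = 1.00; AND[max(0, a+b−1)] with cool=0.95 → w = 0.95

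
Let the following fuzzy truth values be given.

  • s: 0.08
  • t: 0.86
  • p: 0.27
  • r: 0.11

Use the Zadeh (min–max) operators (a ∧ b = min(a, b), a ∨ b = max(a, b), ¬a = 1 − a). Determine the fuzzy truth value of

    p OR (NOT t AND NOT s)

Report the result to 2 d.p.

0.27

NOT t = 1 − 0.86 = 0.14
NOT s = 1 − 0.08 = 0.92
NOT t AND NOT s = min(a, b) on (0.14, 0.92) = 0.14
p OR (NOT t AND NOT s) = max(a, b) on (0.27, 0.14) = 0.27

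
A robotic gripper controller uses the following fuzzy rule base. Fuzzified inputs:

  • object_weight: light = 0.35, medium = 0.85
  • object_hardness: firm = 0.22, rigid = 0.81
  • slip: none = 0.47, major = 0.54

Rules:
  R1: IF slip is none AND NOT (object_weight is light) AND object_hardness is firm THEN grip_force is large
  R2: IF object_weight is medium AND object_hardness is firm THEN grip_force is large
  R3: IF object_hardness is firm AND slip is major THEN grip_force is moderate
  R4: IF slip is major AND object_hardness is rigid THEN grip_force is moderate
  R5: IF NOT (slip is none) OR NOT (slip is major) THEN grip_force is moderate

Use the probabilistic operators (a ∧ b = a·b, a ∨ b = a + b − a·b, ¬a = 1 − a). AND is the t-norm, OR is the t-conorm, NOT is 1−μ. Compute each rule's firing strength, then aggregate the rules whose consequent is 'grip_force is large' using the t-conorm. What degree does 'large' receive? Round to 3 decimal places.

R1: none=0.47, ¬light=1−0.35=0.65, firm=0.22; AND[a·b] → w = 0.0672
R2: medium=0.85, firm=0.22; AND[a·b] → w = 0.1870
R3: firm=0.22, major=0.54; AND[a·b] → w = 0.1188
R4: major=0.54, rigid=0.81; AND[a·b] → w = 0.4374
R5: ¬none=1−0.47=0.53, ¬major=1−0.54=0.46; OR[a + b − a·b] → w = 0.7462
Rules with consequent 'large': {R1, R2} → strengths 0.0672, 0.1870
Aggregate via t-conorm [a + b − a·b]: 0.2416

0.242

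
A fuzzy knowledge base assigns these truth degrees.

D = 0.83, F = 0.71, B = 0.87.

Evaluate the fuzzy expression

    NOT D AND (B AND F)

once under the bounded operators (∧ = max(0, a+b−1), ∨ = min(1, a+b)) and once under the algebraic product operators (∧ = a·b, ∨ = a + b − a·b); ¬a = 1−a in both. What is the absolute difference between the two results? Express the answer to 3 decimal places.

0.105

Under bounded:
  NOT D = 1 − 0.83 = 0.17
  B AND F = max(0, a+b−1) on (0.87, 0.71) = 0.58
  NOT D AND (B AND F) = max(0, a+b−1) on (0.17, 0.58) = 0.00
  → value = 0.0000
Under algebraic product:
  NOT D = 1 − 0.8300 = 0.1700
  B AND F = a·b on (0.8700, 0.7100) = 0.6177
  NOT D AND (B AND F) = a·b on (0.1700, 0.6177) = 0.1050
  → value = 0.1050
|0.0000 − 0.1050| = 0.105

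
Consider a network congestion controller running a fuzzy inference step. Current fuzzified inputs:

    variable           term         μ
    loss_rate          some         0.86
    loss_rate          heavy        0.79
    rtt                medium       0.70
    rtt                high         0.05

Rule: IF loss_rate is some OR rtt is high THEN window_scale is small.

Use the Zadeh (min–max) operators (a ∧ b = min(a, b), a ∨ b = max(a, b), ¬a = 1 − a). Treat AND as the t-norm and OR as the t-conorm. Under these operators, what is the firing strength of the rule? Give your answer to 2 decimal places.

0.86

firing strength: some=0.86, high=0.05; OR[max(a, b)] → w = 0.86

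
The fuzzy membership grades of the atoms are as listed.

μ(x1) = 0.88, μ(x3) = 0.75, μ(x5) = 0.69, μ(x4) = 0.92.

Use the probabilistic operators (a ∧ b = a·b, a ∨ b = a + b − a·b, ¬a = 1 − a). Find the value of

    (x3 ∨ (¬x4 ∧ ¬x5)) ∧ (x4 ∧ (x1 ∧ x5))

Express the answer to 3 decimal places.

¬x4 = 1 − 0.9200 = 0.0800
¬x5 = 1 − 0.6900 = 0.3100
¬x4 ∧ ¬x5 = a·b on (0.0800, 0.3100) = 0.0248
x3 ∨ (¬x4 ∧ ¬x5) = a + b − a·b on (0.7500, 0.0248) = 0.7562
x1 ∧ x5 = a·b on (0.8800, 0.6900) = 0.6072
x4 ∧ (x1 ∧ x5) = a·b on (0.9200, 0.6072) = 0.5586
(x3 ∨ (¬x4 ∧ ¬x5)) ∧ (x4 ∧ (x1 ∧ x5)) = a·b on (0.7562, 0.5586) = 0.4224

0.422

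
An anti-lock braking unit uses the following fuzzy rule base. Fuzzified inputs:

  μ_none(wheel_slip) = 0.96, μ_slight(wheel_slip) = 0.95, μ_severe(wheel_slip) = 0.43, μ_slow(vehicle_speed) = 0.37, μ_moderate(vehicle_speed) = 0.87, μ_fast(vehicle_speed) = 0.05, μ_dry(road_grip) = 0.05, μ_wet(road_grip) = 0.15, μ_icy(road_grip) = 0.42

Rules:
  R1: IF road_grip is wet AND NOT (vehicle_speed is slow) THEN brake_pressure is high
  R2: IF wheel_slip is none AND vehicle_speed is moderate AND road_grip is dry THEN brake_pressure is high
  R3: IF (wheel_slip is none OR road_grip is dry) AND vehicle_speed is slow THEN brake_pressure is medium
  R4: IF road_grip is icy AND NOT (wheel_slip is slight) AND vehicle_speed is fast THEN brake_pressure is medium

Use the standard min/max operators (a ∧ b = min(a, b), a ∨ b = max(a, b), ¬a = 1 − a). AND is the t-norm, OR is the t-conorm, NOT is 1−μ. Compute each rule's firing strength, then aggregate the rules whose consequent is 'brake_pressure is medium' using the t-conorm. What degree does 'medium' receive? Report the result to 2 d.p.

R1: wet=0.15, ¬slow=1−0.37=0.63; AND[min(a, b)] → w = 0.15
R2: none=0.96, moderate=0.87, dry=0.05; AND[min(a, b)] → w = 0.05
R3: (none=0.96 OR dry=0.05) = 0.96; AND[min(a, b)] with slow=0.37 → w = 0.37
R4: icy=0.42, ¬slight=1−0.95=0.05, fast=0.05; AND[min(a, b)] → w = 0.05
Rules with consequent 'medium': {R3, R4} → strengths 0.37, 0.05
Aggregate via t-conorm [max(a, b)]: 0.37

0.37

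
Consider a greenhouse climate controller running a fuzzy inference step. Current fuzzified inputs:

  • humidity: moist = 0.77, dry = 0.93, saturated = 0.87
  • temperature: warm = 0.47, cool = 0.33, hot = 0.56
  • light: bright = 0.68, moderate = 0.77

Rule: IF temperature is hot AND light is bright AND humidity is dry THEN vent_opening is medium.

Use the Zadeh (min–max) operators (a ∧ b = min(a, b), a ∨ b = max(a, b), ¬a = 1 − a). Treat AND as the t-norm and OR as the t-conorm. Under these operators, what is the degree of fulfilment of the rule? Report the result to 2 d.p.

0.56

firing strength: hot=0.56, bright=0.68, dry=0.93; AND[min(a, b)] → w = 0.56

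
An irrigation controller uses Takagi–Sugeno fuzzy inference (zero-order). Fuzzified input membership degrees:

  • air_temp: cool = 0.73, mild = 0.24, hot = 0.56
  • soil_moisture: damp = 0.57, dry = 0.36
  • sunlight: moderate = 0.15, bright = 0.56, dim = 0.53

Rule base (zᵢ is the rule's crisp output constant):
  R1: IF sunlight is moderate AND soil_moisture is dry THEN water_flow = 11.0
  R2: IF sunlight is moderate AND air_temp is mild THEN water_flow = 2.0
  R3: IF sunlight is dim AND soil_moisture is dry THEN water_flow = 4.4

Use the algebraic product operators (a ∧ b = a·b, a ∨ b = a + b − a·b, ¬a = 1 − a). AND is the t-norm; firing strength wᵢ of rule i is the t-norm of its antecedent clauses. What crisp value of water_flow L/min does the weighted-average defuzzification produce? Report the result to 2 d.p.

R1 (z=11.0): moderate=0.15, dry=0.36; AND[a·b] → w = 0.0540
R2 (z=2.0): moderate=0.15, mild=0.24; AND[a·b] → w = 0.0360
R3 (z=4.4): dim=0.53, dry=0.36; AND[a·b] → w = 0.1908
Weighted average = (0.0540·11.0 + 0.0360·2.0 + 0.1908·4.4) / (0.0540 + 0.0360 + 0.1908)
  = 1.5055 / 0.2808 = 5.36

5.36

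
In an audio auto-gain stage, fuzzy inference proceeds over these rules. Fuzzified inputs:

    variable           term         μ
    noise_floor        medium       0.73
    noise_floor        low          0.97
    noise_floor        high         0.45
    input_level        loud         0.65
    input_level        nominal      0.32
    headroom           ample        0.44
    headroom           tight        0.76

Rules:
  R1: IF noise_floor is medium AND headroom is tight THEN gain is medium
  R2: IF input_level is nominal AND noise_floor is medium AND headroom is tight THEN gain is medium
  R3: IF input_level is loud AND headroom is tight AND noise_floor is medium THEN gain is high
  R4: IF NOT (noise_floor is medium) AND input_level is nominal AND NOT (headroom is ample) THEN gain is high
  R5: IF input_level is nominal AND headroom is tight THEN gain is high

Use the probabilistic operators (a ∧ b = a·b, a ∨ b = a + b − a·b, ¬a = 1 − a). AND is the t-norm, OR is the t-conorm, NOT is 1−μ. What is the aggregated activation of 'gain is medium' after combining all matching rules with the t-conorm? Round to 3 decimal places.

R1: medium=0.73, tight=0.76; AND[a·b] → w = 0.5548
R2: nominal=0.32, medium=0.73, tight=0.76; AND[a·b] → w = 0.1775
R3: loud=0.65, tight=0.76, medium=0.73; AND[a·b] → w = 0.3606
R4: ¬medium=1−0.73=0.27, nominal=0.32, ¬ample=1−0.44=0.56; AND[a·b] → w = 0.0484
R5: nominal=0.32, tight=0.76; AND[a·b] → w = 0.2432
Rules with consequent 'medium': {R1, R2} → strengths 0.5548, 0.1775
Aggregate via t-conorm [a + b − a·b]: 0.6338

0.634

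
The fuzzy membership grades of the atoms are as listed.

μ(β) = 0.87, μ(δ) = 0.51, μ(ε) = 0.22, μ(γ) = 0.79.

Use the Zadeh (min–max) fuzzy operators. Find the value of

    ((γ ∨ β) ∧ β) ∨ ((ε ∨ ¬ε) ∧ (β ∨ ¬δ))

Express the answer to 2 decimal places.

γ ∨ β = max(a, b) on (0.79, 0.87) = 0.87
(γ ∨ β) ∧ β = min(a, b) on (0.87, 0.87) = 0.87
¬ε = 1 − 0.22 = 0.78
ε ∨ ¬ε = max(a, b) on (0.22, 0.78) = 0.78
¬δ = 1 − 0.51 = 0.49
β ∨ ¬δ = max(a, b) on (0.87, 0.49) = 0.87
(ε ∨ ¬ε) ∧ (β ∨ ¬δ) = min(a, b) on (0.78, 0.87) = 0.78
((γ ∨ β) ∧ β) ∨ ((ε ∨ ¬ε) ∧ (β ∨ ¬δ)) = max(a, b) on (0.87, 0.78) = 0.87

0.87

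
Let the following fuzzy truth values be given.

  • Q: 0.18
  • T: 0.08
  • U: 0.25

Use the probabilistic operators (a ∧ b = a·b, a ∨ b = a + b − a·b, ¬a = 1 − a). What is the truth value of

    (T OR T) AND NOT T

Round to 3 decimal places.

0.141

T OR T = a + b − a·b on (0.0800, 0.0800) = 0.1536
NOT T = 1 − 0.0800 = 0.9200
(T OR T) AND NOT T = a·b on (0.1536, 0.9200) = 0.1413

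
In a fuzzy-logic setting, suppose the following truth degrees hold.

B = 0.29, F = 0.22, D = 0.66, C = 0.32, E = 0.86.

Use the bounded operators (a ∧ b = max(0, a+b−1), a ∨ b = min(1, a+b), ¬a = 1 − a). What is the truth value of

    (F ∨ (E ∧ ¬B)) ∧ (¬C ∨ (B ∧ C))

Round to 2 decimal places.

0.47

¬B = 1 − 0.29 = 0.71
E ∧ ¬B = max(0, a+b−1) on (0.86, 0.71) = 0.57
F ∨ (E ∧ ¬B) = min(1, a+b) on (0.22, 0.57) = 0.79
¬C = 1 − 0.32 = 0.68
B ∧ C = max(0, a+b−1) on (0.29, 0.32) = 0.00
¬C ∨ (B ∧ C) = min(1, a+b) on (0.68, 0.00) = 0.68
(F ∨ (E ∧ ¬B)) ∧ (¬C ∨ (B ∧ C)) = max(0, a+b−1) on (0.79, 0.68) = 0.47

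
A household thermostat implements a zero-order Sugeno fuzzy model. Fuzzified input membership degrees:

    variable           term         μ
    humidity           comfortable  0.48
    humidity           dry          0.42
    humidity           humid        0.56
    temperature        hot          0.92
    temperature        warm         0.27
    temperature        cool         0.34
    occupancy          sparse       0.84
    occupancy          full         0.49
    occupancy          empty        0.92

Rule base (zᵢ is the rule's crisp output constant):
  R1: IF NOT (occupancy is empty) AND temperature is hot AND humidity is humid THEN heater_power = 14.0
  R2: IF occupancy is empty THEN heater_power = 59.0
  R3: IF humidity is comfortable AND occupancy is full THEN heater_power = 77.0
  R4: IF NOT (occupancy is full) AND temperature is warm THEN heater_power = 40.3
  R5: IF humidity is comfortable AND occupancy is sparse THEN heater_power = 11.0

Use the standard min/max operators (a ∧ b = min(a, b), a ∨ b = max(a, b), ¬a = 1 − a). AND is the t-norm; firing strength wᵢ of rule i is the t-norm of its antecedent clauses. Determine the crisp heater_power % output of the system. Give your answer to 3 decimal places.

48.664

R1 (z=14.0): ¬empty=1−0.92=0.08, hot=0.92, humid=0.56; AND[min(a, b)] → w = 0.08
R2 (z=59.0): empty=0.92 → w = 0.92
R3 (z=77.0): comfortable=0.48, full=0.49; AND[min(a, b)] → w = 0.48
R4 (z=40.3): ¬full=1−0.49=0.51, warm=0.27; AND[min(a, b)] → w = 0.27
R5 (z=11.0): comfortable=0.48, sparse=0.84; AND[min(a, b)] → w = 0.48
Weighted average = (0.08·14.0 + 0.92·59.0 + 0.48·77.0 + 0.27·40.3 + 0.48·11.0) / (0.08 + 0.92 + 0.48 + 0.27 + 0.48)
  = 108.5210 / 2.2300 = 48.664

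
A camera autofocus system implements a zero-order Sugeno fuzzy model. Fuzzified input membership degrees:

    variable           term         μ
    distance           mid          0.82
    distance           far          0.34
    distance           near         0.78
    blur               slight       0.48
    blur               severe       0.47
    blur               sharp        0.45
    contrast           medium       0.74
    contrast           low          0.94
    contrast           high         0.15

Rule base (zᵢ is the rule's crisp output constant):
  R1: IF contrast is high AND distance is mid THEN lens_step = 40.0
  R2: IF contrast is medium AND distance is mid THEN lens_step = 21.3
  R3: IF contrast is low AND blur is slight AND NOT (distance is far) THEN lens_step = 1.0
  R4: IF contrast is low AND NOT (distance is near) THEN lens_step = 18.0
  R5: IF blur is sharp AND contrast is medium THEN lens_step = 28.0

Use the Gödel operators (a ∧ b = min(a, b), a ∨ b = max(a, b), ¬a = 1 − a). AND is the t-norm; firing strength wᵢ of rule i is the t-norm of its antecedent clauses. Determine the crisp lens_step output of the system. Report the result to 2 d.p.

19.02

R1 (z=40.0): high=0.15, mid=0.82; AND[min(a, b)] → w = 0.15
R2 (z=21.3): medium=0.74, mid=0.82; AND[min(a, b)] → w = 0.74
R3 (z=1.0): low=0.94, slight=0.48, ¬far=1−0.34=0.66; AND[min(a, b)] → w = 0.48
R4 (z=18.0): low=0.94, ¬near=1−0.78=0.22; AND[min(a, b)] → w = 0.22
R5 (z=28.0): sharp=0.45, medium=0.74; AND[min(a, b)] → w = 0.45
Weighted average = (0.15·40.0 + 0.74·21.3 + 0.48·1.0 + 0.22·18.0 + 0.45·28.0) / (0.15 + 0.74 + 0.48 + 0.22 + 0.45)
  = 38.8020 / 2.0400 = 19.02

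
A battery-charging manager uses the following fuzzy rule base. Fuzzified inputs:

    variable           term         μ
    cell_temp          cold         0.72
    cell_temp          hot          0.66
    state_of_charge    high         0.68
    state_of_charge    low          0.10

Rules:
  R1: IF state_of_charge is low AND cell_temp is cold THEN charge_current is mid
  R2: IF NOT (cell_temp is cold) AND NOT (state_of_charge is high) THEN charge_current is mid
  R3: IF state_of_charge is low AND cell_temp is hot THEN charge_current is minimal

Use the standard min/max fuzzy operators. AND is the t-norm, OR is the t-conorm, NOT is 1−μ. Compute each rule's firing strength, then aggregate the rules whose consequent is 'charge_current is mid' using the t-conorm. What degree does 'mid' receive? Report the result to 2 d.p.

R1: low=0.10, cold=0.72; AND[min(a, b)] → w = 0.10
R2: ¬cold=1−0.72=0.28, ¬high=1−0.68=0.32; AND[min(a, b)] → w = 0.28
R3: low=0.10, hot=0.66; AND[min(a, b)] → w = 0.10
Rules with consequent 'mid': {R1, R2} → strengths 0.10, 0.28
Aggregate via t-conorm [max(a, b)]: 0.28

0.28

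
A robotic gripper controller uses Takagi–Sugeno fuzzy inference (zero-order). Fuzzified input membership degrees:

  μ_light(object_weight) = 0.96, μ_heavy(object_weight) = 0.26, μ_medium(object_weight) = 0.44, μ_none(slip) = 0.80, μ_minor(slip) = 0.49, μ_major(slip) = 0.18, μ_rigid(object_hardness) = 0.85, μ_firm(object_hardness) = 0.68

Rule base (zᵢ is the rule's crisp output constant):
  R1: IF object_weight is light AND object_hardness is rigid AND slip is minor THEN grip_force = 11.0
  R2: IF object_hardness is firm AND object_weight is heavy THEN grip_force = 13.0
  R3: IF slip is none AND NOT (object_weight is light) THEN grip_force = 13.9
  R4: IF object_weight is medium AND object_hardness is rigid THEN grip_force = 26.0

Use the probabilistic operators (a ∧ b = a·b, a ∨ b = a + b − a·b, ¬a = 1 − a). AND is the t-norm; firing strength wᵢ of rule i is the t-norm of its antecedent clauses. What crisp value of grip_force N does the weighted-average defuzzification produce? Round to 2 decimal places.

R1 (z=11.0): light=0.96, rigid=0.85, minor=0.49; AND[a·b] → w = 0.3998
R2 (z=13.0): firm=0.68, heavy=0.26; AND[a·b] → w = 0.1768
R3 (z=13.9): none=0.80, ¬light=1−0.96=0.04; AND[a·b] → w = 0.0320
R4 (z=26.0): medium=0.44, rigid=0.85; AND[a·b] → w = 0.3740
Weighted average = (0.3998·11.0 + 0.1768·13.0 + 0.0320·13.9 + 0.3740·26.0) / (0.3998 + 0.1768 + 0.0320 + 0.3740)
  = 16.8654 / 0.9826 = 17.16

17.16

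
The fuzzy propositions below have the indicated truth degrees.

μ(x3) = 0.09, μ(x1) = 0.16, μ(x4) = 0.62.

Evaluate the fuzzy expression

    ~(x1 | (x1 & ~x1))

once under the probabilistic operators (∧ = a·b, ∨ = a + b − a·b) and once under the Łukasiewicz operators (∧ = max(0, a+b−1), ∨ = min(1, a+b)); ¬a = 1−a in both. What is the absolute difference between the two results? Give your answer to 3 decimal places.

0.113

Under probabilistic:
  ~x1 = 1 − 0.1600 = 0.8400
  x1 & ~x1 = a·b on (0.1600, 0.8400) = 0.1344
  x1 | (x1 & ~x1) = a + b − a·b on (0.1600, 0.1344) = 0.2729
  ~(x1 | (x1 & ~x1)) = 1 − 0.2729 = 0.7271
  → value = 0.7271
Under Łukasiewicz:
  ~x1 = 1 − 0.16 = 0.84
  x1 & ~x1 = max(0, a+b−1) on (0.16, 0.84) = 0.00
  x1 | (x1 & ~x1) = min(1, a+b) on (0.16, 0.00) = 0.16
  ~(x1 | (x1 & ~x1)) = 1 − 0.16 = 0.84
  → value = 0.8400
|0.7271 − 0.8400| = 0.113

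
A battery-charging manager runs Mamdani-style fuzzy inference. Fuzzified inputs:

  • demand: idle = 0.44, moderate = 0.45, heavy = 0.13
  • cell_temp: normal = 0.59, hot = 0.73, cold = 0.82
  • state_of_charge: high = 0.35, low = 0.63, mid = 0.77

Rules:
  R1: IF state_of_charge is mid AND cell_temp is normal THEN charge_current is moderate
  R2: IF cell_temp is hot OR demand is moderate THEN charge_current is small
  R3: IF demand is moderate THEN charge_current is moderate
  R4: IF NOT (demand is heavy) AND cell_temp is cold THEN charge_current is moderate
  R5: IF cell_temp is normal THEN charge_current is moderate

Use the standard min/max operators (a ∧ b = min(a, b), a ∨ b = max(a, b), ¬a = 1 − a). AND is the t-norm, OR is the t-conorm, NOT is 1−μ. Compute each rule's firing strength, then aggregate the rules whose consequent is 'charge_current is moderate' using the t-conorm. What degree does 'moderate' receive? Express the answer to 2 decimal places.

R1: mid=0.77, normal=0.59; AND[min(a, b)] → w = 0.59
R2: hot=0.73, moderate=0.45; OR[max(a, b)] → w = 0.73
R3: moderate=0.45 → w = 0.45
R4: ¬heavy=1−0.13=0.87, cold=0.82; AND[min(a, b)] → w = 0.82
R5: normal=0.59 → w = 0.59
Rules with consequent 'moderate': {R1, R3, R4, R5} → strengths 0.59, 0.45, 0.82, 0.59
Aggregate via t-conorm [max(a, b)]: 0.82

0.82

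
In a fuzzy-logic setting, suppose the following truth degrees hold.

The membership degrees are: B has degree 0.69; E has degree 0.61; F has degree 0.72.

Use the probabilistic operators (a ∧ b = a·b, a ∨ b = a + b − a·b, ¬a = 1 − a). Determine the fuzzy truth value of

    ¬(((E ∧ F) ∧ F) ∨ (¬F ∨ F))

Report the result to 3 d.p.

E ∧ F = a·b on (0.6100, 0.7200) = 0.4392
(E ∧ F) ∧ F = a·b on (0.4392, 0.7200) = 0.3162
¬F = 1 − 0.7200 = 0.2800
¬F ∨ F = a + b − a·b on (0.2800, 0.7200) = 0.7984
((E ∧ F) ∧ F) ∨ (¬F ∨ F) = a + b − a·b on (0.3162, 0.7984) = 0.8622
¬(((E ∧ F) ∧ F) ∨ (¬F ∨ F)) = 1 − 0.8622 = 0.1378

0.138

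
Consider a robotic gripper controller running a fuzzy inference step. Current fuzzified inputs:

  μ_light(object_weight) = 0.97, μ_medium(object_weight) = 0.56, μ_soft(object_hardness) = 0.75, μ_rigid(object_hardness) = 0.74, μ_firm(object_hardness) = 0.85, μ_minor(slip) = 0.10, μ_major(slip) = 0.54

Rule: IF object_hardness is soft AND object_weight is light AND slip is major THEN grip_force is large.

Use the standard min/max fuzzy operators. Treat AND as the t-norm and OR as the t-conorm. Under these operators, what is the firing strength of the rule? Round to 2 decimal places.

0.54

firing strength: soft=0.75, light=0.97, major=0.54; AND[min(a, b)] → w = 0.54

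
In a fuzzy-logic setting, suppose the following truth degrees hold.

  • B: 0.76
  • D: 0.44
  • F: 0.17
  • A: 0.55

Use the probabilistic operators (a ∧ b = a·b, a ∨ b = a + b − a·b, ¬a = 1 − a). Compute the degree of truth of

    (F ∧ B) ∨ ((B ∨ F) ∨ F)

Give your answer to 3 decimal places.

F ∧ B = a·b on (0.1700, 0.7600) = 0.1292
B ∨ F = a + b − a·b on (0.7600, 0.1700) = 0.8008
(B ∨ F) ∨ F = a + b − a·b on (0.8008, 0.1700) = 0.8347
(F ∧ B) ∨ ((B ∨ F) ∨ F) = a + b − a·b on (0.1292, 0.8347) = 0.8560

0.856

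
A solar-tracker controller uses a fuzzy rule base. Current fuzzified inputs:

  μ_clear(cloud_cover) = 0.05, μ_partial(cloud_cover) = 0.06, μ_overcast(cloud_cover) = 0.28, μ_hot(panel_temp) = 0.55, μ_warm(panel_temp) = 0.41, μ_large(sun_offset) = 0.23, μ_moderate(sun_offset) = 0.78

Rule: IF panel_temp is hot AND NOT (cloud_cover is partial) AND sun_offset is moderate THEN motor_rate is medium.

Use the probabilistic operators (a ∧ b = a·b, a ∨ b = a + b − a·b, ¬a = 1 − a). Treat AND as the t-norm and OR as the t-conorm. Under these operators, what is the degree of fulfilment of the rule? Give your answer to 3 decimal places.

firing strength: hot=0.55, ¬partial=1−0.06=0.94, moderate=0.78; AND[a·b] → w = 0.4033

0.403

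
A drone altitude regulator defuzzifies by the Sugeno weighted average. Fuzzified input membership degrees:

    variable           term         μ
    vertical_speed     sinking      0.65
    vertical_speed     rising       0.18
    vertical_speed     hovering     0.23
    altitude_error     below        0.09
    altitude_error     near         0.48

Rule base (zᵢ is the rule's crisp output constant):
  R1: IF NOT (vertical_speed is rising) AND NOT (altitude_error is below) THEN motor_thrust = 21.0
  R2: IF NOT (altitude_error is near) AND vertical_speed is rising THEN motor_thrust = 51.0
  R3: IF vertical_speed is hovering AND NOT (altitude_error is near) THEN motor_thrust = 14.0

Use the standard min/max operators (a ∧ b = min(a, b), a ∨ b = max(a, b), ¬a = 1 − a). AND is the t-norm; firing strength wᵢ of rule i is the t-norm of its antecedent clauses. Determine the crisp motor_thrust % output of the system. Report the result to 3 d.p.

R1 (z=21.0): ¬rising=1−0.18=0.82, ¬below=1−0.09=0.91; AND[min(a, b)] → w = 0.82
R2 (z=51.0): ¬near=1−0.48=0.52, rising=0.18; AND[min(a, b)] → w = 0.18
R3 (z=14.0): hovering=0.23, ¬near=1−0.48=0.52; AND[min(a, b)] → w = 0.23
Weighted average = (0.82·21.0 + 0.18·51.0 + 0.23·14.0) / (0.82 + 0.18 + 0.23)
  = 29.6200 / 1.2300 = 24.081

24.081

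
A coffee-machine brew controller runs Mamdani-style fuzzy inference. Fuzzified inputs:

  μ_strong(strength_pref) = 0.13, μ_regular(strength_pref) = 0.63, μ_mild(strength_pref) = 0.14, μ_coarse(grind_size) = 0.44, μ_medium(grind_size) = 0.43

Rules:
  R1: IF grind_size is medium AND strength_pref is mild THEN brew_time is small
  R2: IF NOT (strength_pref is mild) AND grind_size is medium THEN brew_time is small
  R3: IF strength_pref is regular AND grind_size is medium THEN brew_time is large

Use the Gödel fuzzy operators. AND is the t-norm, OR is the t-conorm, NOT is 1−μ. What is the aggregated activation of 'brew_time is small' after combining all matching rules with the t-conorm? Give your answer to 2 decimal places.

0.43

R1: medium=0.43, mild=0.14; AND[min(a, b)] → w = 0.14
R2: ¬mild=1−0.14=0.86, medium=0.43; AND[min(a, b)] → w = 0.43
R3: regular=0.63, medium=0.43; AND[min(a, b)] → w = 0.43
Rules with consequent 'small': {R1, R2} → strengths 0.14, 0.43
Aggregate via t-conorm [max(a, b)]: 0.43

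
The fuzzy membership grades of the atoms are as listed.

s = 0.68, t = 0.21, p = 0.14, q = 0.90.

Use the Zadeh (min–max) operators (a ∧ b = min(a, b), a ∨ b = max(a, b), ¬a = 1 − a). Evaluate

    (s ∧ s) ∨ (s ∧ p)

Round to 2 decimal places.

s ∧ s = min(a, b) on (0.68, 0.68) = 0.68
s ∧ p = min(a, b) on (0.68, 0.14) = 0.14
(s ∧ s) ∨ (s ∧ p) = max(a, b) on (0.68, 0.14) = 0.68

0.68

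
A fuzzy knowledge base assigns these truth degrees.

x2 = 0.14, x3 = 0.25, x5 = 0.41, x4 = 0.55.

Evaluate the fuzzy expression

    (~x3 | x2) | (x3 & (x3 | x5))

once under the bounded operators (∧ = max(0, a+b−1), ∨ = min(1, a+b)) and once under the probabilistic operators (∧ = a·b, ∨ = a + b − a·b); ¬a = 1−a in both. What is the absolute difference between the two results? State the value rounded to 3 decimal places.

Under bounded:
  ~x3 = 1 − 0.25 = 0.75
  ~x3 | x2 = min(1, a+b) on (0.75, 0.14) = 0.89
  x3 | x5 = min(1, a+b) on (0.25, 0.41) = 0.66
  x3 & (x3 | x5) = max(0, a+b−1) on (0.25, 0.66) = 0.00
  (~x3 | x2) | (x3 & (x3 | x5)) = min(1, a+b) on (0.89, 0.00) = 0.89
  → value = 0.8900
Under probabilistic:
  ~x3 = 1 − 0.2500 = 0.7500
  ~x3 | x2 = a + b − a·b on (0.7500, 0.1400) = 0.7850
  x3 | x5 = a + b − a·b on (0.2500, 0.4100) = 0.5575
  x3 & (x3 | x5) = a·b on (0.2500, 0.5575) = 0.1394
  (~x3 | x2) | (x3 & (x3 | x5)) = a + b − a·b on (0.7850, 0.1394) = 0.8150
  → value = 0.8150
|0.8900 − 0.8150| = 0.075

0.075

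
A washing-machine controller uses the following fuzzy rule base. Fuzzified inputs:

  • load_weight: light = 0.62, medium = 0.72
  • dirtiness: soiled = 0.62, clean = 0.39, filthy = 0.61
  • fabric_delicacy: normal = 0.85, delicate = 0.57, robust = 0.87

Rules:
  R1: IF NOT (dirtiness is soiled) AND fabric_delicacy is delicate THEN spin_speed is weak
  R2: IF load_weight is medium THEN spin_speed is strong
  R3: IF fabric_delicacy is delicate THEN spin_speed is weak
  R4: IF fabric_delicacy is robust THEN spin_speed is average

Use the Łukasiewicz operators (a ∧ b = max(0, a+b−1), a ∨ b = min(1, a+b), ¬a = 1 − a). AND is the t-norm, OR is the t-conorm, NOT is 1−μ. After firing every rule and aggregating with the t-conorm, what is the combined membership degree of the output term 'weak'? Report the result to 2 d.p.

R1: ¬soiled=1−0.62=0.38, delicate=0.57; AND[max(0, a+b−1)] → w = 0.00
R2: medium=0.72 → w = 0.72
R3: delicate=0.57 → w = 0.57
R4: robust=0.87 → w = 0.87
Rules with consequent 'weak': {R1, R3} → strengths 0.00, 0.57
Aggregate via t-conorm [min(1, a+b)]: 0.57

0.57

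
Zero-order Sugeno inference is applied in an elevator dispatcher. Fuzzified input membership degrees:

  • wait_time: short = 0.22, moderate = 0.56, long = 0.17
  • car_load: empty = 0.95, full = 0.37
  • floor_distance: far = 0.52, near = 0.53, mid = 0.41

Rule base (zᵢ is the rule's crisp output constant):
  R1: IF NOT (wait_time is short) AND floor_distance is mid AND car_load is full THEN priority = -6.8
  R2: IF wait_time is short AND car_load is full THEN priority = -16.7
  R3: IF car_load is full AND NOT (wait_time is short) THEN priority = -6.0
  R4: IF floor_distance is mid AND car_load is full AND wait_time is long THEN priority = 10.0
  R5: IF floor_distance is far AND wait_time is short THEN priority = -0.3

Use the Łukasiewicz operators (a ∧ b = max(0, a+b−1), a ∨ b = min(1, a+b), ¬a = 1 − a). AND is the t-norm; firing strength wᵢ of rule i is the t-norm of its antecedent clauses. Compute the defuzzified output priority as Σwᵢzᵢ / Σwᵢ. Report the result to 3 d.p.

-6.000

R1 (z=-6.8): ¬short=1−0.22=0.78, mid=0.41, full=0.37; AND[max(0, a+b−1)] → w = 0.00
R2 (z=-16.7): short=0.22, full=0.37; AND[max(0, a+b−1)] → w = 0.00
R3 (z=-6.0): full=0.37, ¬short=1−0.22=0.78; AND[max(0, a+b−1)] → w = 0.15
R4 (z=10.0): mid=0.41, full=0.37, long=0.17; AND[max(0, a+b−1)] → w = 0.00
R5 (z=-0.3): far=0.52, short=0.22; AND[max(0, a+b−1)] → w = 0.00
Weighted average = (0.00·-6.8 + 0.00·-16.7 + 0.15·-6.0 + 0.00·10.0 + 0.00·-0.3) / (0.00 + 0.00 + 0.15 + 0.00 + 0.00)
  = -0.9000 / 0.1500 = -6.000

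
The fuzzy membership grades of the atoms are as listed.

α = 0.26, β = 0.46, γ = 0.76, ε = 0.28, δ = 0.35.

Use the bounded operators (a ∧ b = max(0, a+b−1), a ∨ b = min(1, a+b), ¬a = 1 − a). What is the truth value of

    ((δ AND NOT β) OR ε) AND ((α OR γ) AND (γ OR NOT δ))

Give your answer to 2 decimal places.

NOT β = 1 − 0.46 = 0.54
δ AND NOT β = max(0, a+b−1) on (0.35, 0.54) = 0.00
(δ AND NOT β) OR ε = min(1, a+b) on (0.00, 0.28) = 0.28
α OR γ = min(1, a+b) on (0.26, 0.76) = 1.00
NOT δ = 1 − 0.35 = 0.65
γ OR NOT δ = min(1, a+b) on (0.76, 0.65) = 1.00
(α OR γ) AND (γ OR NOT δ) = max(0, a+b−1) on (1.00, 1.00) = 1.00
((δ AND NOT β) OR ε) AND ((α OR γ) AND (γ OR NOT δ)) = max(0, a+b−1) on (0.28, 1.00) = 0.28

0.28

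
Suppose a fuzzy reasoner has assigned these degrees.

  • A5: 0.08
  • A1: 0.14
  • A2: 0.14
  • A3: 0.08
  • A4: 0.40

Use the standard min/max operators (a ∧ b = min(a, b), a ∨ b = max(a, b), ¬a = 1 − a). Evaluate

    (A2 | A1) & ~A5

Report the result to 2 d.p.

0.14

A2 | A1 = max(a, b) on (0.14, 0.14) = 0.14
~A5 = 1 − 0.08 = 0.92
(A2 | A1) & ~A5 = min(a, b) on (0.14, 0.92) = 0.14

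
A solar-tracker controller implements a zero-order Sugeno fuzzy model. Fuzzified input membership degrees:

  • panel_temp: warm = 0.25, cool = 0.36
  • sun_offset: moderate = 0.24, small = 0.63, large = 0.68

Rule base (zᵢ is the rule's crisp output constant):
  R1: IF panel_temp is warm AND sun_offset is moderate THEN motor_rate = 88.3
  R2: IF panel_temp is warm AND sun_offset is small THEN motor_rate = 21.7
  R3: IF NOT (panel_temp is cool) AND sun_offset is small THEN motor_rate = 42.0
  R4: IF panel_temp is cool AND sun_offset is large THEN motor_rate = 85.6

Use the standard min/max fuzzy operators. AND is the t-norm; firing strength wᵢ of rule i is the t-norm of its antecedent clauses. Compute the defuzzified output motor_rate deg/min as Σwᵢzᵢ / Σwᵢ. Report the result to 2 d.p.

R1 (z=88.3): warm=0.25, moderate=0.24; AND[min(a, b)] → w = 0.24
R2 (z=21.7): warm=0.25, small=0.63; AND[min(a, b)] → w = 0.25
R3 (z=42.0): ¬cool=1−0.36=0.64, small=0.63; AND[min(a, b)] → w = 0.63
R4 (z=85.6): cool=0.36, large=0.68; AND[min(a, b)] → w = 0.36
Weighted average = (0.24·88.3 + 0.25·21.7 + 0.63·42.0 + 0.36·85.6) / (0.24 + 0.25 + 0.63 + 0.36)
  = 83.8930 / 1.4800 = 56.68

56.68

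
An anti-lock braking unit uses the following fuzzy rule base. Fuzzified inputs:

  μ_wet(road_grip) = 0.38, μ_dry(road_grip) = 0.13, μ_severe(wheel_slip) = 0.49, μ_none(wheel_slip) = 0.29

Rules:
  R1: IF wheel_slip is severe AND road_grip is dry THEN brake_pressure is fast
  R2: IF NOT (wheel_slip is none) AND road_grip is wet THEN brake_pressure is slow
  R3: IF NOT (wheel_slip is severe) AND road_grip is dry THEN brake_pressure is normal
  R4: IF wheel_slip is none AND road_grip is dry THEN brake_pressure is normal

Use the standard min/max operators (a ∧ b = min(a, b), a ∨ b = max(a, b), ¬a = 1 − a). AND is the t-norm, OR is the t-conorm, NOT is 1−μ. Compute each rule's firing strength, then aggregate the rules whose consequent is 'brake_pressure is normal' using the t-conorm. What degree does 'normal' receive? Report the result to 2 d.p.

0.13

R1: severe=0.49, dry=0.13; AND[min(a, b)] → w = 0.13
R2: ¬none=1−0.29=0.71, wet=0.38; AND[min(a, b)] → w = 0.38
R3: ¬severe=1−0.49=0.51, dry=0.13; AND[min(a, b)] → w = 0.13
R4: none=0.29, dry=0.13; AND[min(a, b)] → w = 0.13
Rules with consequent 'normal': {R3, R4} → strengths 0.13, 0.13
Aggregate via t-conorm [max(a, b)]: 0.13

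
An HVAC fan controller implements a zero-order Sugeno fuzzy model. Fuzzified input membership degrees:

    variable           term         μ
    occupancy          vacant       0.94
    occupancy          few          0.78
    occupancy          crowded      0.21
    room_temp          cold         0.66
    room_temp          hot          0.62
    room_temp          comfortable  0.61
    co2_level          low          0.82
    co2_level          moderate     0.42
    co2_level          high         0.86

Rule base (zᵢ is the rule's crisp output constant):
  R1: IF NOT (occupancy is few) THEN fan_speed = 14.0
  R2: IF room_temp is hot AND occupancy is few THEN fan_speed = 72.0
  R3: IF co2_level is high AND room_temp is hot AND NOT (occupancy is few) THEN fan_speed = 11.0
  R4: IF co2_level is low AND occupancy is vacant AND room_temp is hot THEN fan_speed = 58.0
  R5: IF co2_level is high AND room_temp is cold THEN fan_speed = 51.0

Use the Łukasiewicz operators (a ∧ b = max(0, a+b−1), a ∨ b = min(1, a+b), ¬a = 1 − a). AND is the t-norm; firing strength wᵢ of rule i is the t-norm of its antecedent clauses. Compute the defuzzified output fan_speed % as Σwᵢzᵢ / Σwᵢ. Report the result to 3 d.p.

R1 (z=14.0): ¬few=1−0.78=0.22 → w = 0.22
R2 (z=72.0): hot=0.62, few=0.78; AND[max(0, a+b−1)] → w = 0.40
R3 (z=11.0): high=0.86, hot=0.62, ¬few=1−0.78=0.22; AND[max(0, a+b−1)] → w = 0.00
R4 (z=58.0): low=0.82, vacant=0.94, hot=0.62; AND[max(0, a+b−1)] → w = 0.38
R5 (z=51.0): high=0.86, cold=0.66; AND[max(0, a+b−1)] → w = 0.52
Weighted average = (0.22·14.0 + 0.40·72.0 + 0.00·11.0 + 0.38·58.0 + 0.52·51.0) / (0.22 + 0.40 + 0.00 + 0.38 + 0.52)
  = 80.4400 / 1.5200 = 52.921

52.921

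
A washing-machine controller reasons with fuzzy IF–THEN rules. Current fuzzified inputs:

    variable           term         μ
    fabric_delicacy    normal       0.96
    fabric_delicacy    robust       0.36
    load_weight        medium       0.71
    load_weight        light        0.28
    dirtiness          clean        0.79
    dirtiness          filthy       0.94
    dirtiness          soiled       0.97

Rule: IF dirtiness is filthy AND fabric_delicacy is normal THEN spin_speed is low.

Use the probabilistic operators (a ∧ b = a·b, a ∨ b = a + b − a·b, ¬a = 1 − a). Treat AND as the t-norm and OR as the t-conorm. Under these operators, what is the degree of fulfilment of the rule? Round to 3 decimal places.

0.902

firing strength: filthy=0.94, normal=0.96; AND[a·b] → w = 0.9024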